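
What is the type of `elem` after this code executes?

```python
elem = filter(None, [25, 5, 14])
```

filter() returns a filter iterator object

filter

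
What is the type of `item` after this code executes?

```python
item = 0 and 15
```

'and' returns the first falsy value (0, which is int)

int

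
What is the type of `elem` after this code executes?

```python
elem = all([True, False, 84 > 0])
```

all() returns bool

bool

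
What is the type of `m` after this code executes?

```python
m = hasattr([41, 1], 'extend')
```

hasattr() returns bool

bool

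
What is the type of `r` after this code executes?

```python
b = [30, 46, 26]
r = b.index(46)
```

list.index() returns int

int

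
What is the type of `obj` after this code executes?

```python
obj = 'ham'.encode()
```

str.encode() returns bytes

bytes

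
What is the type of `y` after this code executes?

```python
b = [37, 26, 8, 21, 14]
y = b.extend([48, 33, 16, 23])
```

list.extend() returns None

NoneType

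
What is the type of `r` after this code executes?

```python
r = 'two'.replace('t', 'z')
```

str.replace() returns str

str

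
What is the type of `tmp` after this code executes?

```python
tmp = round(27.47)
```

round() with no ndigits arg returns int

int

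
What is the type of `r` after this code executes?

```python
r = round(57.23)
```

round() with no ndigits arg returns int

int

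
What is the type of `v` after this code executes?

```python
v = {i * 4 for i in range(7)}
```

A set comprehension {expr for x in iterable} produces a set

set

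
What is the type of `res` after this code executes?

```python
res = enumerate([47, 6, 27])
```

enumerate() returns an enumerate iterator object

enumerate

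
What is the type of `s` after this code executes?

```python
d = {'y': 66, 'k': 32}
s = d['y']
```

Accessing dict[str, int] with key 'y' returns int value 66

int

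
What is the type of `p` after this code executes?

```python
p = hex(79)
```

hex() returns str representation

str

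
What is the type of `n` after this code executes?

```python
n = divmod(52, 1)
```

divmod() returns a tuple (quotient, remainder)

tuple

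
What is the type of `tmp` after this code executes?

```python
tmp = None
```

None has type NoneType

NoneType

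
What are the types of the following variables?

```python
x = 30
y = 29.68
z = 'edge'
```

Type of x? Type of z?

x is int; z is str

int, str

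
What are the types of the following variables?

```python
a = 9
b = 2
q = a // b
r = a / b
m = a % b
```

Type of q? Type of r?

int // int returns int; int / int returns float

int, float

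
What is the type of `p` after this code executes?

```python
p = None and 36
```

'and' returns first falsy value (None)

NoneType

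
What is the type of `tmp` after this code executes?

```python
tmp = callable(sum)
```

callable() returns bool

bool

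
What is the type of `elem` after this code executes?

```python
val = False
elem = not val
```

'not' always returns bool

bool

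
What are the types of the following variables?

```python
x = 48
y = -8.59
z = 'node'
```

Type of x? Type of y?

x is int; y is float

int, float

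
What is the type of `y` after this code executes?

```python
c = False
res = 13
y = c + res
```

bool + int returns int (False is 0, so 0 + 13 = 13)

int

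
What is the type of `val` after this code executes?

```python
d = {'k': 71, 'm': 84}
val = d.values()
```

.values() returns a dict_values view object

dict_values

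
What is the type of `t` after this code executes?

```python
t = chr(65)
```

chr() returns str (single character)

str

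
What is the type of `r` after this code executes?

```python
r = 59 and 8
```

'and' returns the last value when all truthy (8, which is int)

int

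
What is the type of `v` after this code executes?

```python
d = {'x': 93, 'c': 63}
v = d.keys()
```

.keys() returns a dict_keys view object

dict_keys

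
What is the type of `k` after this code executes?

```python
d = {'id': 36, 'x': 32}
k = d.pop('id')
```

dict.pop() returns the value (int)

int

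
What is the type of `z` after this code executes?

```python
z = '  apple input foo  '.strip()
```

str.strip() returns str

str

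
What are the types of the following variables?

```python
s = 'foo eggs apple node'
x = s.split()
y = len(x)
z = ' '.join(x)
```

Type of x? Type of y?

str.split() returns list; len() returns int

list, int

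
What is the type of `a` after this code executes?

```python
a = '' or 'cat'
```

'or' returns first truthy value ('cat', which is str)

str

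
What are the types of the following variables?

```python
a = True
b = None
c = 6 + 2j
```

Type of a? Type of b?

a is bool; b is NoneType

bool, NoneType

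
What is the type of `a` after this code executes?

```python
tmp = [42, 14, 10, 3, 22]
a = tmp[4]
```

Indexing a list of ints returns int (tmp[4] = 22)

int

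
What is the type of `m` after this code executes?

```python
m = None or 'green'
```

'or' with None returns the other value ('green', str)

str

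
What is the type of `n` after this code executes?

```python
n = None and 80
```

'and' returns first falsy value (None)

NoneType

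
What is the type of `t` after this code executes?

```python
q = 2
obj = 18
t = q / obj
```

int / int always returns float in Python 3 (2 / 18 = 0.111111)

float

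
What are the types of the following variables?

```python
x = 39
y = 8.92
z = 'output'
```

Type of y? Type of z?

y is float; z is str

float, str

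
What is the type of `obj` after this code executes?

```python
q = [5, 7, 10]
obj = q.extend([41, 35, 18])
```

list.extend() returns None

NoneType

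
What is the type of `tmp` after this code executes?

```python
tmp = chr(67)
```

chr() returns str (single character)

str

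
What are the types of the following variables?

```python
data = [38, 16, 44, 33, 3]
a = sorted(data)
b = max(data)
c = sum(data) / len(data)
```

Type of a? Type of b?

sorted() returns list; max of ints returns int

list, int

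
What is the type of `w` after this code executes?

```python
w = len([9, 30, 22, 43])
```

len() always returns int

int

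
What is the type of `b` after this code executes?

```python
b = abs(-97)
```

abs() of int returns int

int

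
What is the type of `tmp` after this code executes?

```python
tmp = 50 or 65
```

'or' returns the first truthy value (50, which is int)

int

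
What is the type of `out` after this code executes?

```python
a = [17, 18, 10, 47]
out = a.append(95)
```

list.append() returns None (mutates in place)

NoneType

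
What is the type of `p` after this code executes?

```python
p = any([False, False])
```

any() returns bool

bool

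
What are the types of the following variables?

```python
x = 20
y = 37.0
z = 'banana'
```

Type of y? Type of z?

y is float; z is str

float, str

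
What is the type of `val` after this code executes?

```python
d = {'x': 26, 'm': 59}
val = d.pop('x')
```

dict.pop() returns the value (int)

int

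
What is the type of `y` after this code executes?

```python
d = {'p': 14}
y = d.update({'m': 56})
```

dict.update() returns None

NoneType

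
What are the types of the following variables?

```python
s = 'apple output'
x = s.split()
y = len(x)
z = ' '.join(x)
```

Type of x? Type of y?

str.split() returns list; len() returns int

list, int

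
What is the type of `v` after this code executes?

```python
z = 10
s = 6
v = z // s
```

int // int returns int (10 // 6 = 1)

int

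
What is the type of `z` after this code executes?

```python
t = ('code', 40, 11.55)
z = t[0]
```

Index 0 of tuple is 'code' which is str

str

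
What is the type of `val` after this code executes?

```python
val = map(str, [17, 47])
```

map() returns a map iterator object

map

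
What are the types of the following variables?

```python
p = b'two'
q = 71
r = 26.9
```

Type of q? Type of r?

q is int; r is float

int, float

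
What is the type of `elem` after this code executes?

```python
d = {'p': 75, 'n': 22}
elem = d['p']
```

Accessing dict[str, int] with key 'p' returns int value 75

int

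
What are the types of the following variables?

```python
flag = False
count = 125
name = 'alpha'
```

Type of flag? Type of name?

flag is bool; name is str

bool, str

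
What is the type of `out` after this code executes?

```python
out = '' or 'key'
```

'or' returns first truthy value ('key', which is str)

str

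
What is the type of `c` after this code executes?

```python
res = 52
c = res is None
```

'is' comparison returns bool

bool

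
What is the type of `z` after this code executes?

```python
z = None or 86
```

'or' with None returns the other value (86, int)

int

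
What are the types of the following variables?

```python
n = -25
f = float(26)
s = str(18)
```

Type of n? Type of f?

n is int; f is float

int, float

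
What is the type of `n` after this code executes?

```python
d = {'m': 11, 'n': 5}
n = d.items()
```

dict.items() returns a dict_items view

dict_items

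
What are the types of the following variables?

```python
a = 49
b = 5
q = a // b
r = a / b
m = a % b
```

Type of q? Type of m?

int // int returns int; int % int returns int

int, int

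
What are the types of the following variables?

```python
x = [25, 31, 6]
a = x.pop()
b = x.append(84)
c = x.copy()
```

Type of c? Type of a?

list.copy() returns list; list.pop() returns the element (int)

list, int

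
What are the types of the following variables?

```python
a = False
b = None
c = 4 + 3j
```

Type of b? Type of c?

b is NoneType; c is complex

NoneType, complex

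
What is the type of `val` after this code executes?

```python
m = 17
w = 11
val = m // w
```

int // int returns int (17 // 11 = 1)

int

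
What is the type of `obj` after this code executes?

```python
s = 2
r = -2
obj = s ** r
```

int ** negative int returns float

float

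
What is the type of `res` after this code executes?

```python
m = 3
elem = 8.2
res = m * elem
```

int * float returns float (3 * 8.2 = 24.6)

float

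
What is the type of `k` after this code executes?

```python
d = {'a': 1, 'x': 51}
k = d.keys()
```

.keys() returns a dict_keys view object

dict_keys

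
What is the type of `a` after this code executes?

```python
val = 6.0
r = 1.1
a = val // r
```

float // float returns float (floor division preserves float type)

float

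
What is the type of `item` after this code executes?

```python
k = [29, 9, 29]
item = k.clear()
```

list.clear() returns None

NoneType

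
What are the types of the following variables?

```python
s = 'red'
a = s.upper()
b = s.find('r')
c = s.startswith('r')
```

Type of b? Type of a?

str.find() returns int; str.upper() returns str

int, str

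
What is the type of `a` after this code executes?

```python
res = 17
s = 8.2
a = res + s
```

int + float returns float (17 + 8.2 = 25.2)

float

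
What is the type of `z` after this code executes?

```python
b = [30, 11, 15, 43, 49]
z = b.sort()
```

list.sort() returns None (sorts in place)

NoneType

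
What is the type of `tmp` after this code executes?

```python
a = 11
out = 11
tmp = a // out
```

int // int returns int (11 // 11 = 1)

int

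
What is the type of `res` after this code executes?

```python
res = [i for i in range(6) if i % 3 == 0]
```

A list comprehension [...] produces a list

list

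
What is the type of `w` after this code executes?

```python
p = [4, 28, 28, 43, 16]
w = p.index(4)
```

list.index() returns int

int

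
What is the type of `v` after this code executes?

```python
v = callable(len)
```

callable() returns bool

bool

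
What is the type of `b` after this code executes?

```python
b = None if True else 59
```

Ternary: condition is True, if branch (None) taken → NoneType

NoneType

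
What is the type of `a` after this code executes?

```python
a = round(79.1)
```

round() with no ndigits arg returns int

int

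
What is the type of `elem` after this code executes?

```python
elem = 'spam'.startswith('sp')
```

str.startswith() returns bool

bool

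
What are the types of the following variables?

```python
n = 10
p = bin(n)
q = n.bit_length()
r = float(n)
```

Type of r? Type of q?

float() returns float; int.bit_length() returns int

float, int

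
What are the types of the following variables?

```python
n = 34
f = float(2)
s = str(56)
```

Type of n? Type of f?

n is int; f is float

int, float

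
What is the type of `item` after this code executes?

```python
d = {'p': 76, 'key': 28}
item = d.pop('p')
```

dict.pop() returns the value (int)

int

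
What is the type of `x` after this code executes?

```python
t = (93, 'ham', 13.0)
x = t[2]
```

Index 2 of tuple is 13.0 which is float

float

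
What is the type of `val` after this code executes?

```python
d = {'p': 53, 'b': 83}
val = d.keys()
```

.keys() returns a dict_keys view object

dict_keys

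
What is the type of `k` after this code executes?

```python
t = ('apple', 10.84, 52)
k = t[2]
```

Index 2 of tuple is 52 which is int

int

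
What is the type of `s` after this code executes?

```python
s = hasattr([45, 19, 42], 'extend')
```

hasattr() returns bool

bool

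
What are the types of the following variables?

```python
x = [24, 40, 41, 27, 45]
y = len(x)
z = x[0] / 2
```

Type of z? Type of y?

int / int returns float; len() returns int

float, int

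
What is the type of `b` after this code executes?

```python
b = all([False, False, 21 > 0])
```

all() returns bool

bool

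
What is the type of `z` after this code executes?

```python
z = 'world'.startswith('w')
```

str.startswith() returns bool

bool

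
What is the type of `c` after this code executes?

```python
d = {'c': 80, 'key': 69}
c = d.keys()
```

.keys() returns a dict_keys view object

dict_keys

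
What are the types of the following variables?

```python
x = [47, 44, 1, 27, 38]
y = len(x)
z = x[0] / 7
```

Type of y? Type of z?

len() returns int; int / int returns float

int, float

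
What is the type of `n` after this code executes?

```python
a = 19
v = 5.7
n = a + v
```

int + float returns float (19 + 5.7 = 24.7)

float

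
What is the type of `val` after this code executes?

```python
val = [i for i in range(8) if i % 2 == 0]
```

A list comprehension [...] produces a list

list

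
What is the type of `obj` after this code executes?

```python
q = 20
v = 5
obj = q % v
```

int % int returns int (20 % 5 = 0)

int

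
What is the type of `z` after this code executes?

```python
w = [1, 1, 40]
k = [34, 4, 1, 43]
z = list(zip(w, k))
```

list(zip(...)) returns a list of tuples

list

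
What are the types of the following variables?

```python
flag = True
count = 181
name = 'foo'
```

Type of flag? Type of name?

flag is bool; name is str

bool, str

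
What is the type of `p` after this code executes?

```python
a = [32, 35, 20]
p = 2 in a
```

'in' operator returns bool

bool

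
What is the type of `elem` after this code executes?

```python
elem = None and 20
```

'and' returns first falsy value (None)

NoneType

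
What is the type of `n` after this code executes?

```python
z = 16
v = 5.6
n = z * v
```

int * float returns float (16 * 5.6 = 89.6)

float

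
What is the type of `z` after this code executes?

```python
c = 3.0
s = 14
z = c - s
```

float - int returns float (3.0 - 14 = -11.0)

float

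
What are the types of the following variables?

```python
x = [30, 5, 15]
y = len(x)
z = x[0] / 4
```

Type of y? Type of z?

len() returns int; int / int returns float

int, float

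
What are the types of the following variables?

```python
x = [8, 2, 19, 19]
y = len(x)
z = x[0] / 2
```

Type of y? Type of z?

len() returns int; int / int returns float

int, float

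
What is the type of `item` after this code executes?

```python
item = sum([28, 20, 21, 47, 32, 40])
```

sum() of ints returns int

int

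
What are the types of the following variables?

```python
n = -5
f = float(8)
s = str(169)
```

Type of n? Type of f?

n is int; f is float

int, float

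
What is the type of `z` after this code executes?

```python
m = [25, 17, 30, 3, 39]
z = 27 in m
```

'in' operator returns bool

bool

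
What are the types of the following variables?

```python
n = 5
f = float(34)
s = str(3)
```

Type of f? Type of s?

f is float; s is str

float, str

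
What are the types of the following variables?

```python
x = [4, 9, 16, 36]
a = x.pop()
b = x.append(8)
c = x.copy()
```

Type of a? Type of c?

list.pop() returns the element (int); list.copy() returns list

int, list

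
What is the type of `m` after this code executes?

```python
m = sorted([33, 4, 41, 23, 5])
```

sorted() always returns list

list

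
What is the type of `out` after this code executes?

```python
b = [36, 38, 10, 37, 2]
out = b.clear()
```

list.clear() returns None

NoneType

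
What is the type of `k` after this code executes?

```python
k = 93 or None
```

'or' returns first truthy value (93, int)

int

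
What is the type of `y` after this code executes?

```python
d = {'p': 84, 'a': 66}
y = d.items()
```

dict.items() returns a dict_items view

dict_items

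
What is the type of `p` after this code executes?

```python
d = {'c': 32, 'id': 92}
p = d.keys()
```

.keys() returns a dict_keys view object

dict_keys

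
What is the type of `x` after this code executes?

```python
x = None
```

None has type NoneType

NoneType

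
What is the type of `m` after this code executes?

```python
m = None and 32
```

'and' returns first falsy value (None)

NoneType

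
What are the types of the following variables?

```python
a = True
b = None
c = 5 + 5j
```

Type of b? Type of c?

b is NoneType; c is complex

NoneType, complex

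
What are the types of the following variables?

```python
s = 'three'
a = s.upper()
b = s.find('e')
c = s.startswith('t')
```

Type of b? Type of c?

str.find() returns int; str.startswith() returns bool

int, bool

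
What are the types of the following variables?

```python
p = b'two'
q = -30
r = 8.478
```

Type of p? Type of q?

p is bytes; q is int

bytes, int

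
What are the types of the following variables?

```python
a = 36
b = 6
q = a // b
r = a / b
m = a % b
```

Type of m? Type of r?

int % int returns int; int / int returns float

int, float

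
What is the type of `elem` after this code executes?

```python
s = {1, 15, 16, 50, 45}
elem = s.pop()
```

Popping from a set of ints returns int

int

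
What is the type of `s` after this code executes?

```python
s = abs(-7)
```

abs() of int returns int

int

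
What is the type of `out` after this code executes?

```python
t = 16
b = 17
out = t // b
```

int // int returns int (16 // 17 = 0)

int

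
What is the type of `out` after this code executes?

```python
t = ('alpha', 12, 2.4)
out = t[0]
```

Index 0 of tuple is 'alpha' which is str

str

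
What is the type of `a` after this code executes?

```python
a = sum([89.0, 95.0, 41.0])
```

sum() of floats returns float

float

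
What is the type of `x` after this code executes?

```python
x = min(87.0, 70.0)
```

min() of floats returns float

float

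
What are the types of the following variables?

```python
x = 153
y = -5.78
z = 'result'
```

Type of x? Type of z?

x is int; z is str

int, str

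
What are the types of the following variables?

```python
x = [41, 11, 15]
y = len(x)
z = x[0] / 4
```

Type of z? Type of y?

int / int returns float; len() returns int

float, int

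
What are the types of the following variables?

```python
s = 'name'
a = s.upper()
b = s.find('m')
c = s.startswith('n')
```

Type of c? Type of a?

str.startswith() returns bool; str.upper() returns str

bool, str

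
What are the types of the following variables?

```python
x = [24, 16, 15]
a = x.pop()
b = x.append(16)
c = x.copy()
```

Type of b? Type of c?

list.append() returns None; list.copy() returns list

NoneType, list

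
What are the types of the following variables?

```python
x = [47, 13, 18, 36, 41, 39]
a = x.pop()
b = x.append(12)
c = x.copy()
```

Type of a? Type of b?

list.pop() returns the element (int); list.append() returns None

int, NoneType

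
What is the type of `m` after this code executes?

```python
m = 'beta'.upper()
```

str.upper() returns str

str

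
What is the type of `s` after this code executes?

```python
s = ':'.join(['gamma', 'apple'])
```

str.join() returns str

str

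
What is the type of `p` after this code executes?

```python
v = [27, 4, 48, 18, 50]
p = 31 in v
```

'in' operator returns bool

bool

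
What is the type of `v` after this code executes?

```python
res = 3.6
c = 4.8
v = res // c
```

float // float returns float (floor division preserves float type)

float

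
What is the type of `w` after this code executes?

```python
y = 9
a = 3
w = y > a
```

Comparison operators return bool

bool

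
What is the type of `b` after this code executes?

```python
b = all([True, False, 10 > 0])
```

all() returns bool

bool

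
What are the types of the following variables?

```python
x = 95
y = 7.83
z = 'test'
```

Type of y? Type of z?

y is float; z is str

float, str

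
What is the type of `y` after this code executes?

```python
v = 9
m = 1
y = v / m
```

int / int always returns float in Python 3 (9 / 1 = 9)

float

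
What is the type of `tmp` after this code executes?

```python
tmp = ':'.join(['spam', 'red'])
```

str.join() returns str

str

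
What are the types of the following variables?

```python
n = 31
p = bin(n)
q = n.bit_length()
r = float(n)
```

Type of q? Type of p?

int.bit_length() returns int; bin() returns str

int, str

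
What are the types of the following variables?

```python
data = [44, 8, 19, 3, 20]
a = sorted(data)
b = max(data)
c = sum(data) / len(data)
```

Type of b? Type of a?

max of ints returns int; sorted() returns list

int, list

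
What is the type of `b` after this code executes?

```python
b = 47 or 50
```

'or' returns the first truthy value (47, which is int)

int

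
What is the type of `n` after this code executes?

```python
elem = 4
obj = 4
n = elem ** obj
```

int ** positive int returns int (4 ** 4 = 256)

int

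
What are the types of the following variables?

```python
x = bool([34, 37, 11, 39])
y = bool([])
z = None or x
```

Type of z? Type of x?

None or <bool> returns the bool; bool() returns bool

bool, bool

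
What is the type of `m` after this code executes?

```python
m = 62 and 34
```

'and' returns the last value when all truthy (34, which is int)

int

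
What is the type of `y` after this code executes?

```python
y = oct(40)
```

oct() returns str representation

str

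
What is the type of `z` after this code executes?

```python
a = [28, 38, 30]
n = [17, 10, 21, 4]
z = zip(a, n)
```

zip() returns a zip iterator object

zip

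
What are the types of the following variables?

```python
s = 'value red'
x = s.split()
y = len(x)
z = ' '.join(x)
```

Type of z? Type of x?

str.join() returns str; str.split() returns list

str, list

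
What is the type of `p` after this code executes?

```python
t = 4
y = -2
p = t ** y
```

int ** negative int returns float

float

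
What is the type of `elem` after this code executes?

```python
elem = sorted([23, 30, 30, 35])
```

sorted() always returns list

list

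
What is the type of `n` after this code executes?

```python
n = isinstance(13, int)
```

isinstance() returns bool

bool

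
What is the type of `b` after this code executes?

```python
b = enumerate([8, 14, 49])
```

enumerate() returns an enumerate iterator object

enumerate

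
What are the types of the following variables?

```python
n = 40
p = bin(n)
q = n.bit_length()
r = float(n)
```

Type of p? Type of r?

bin() returns str; float() returns float

str, float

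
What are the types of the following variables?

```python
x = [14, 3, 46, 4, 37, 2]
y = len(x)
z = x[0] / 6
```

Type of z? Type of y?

int / int returns float; len() returns int

float, int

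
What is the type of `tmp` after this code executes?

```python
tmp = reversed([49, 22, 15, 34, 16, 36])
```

reversed() on a list returns a list_reverseiterator

list_reverseiterator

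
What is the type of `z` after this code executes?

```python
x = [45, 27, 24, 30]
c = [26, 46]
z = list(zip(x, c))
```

list(zip(...)) returns a list of tuples

list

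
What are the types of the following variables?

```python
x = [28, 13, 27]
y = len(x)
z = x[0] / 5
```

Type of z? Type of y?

int / int returns float; len() returns int

float, int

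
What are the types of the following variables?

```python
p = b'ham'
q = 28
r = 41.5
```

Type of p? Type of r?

p is bytes; r is float

bytes, float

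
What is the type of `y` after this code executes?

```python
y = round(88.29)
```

round() with no ndigits arg returns int

int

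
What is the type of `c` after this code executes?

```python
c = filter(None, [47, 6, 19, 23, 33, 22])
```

filter() returns a filter iterator object

filter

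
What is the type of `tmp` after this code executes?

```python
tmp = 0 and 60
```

'and' returns the first falsy value (0, which is int)

int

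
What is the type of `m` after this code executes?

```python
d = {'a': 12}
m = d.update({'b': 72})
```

dict.update() returns None

NoneType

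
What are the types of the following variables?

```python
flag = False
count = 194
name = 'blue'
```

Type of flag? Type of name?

flag is bool; name is str

bool, str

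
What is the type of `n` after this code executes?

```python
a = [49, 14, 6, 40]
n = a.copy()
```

list.copy() returns list

list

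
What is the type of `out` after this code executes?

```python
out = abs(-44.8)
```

abs() of float returns float

float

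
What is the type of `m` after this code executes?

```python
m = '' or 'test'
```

'or' returns first truthy value ('test', which is str)

str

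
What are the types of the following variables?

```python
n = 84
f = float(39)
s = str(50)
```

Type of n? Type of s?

n is int; s is str

int, str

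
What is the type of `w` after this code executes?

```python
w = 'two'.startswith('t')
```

str.startswith() returns bool

bool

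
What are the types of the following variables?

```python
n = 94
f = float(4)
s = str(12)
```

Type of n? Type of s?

n is int; s is str

int, str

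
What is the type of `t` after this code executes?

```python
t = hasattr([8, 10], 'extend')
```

hasattr() returns bool

bool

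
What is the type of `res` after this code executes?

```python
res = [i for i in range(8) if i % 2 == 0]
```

A list comprehension [...] produces a list

list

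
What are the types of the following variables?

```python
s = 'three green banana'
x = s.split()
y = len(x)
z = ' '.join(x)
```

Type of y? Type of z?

len() returns int; str.join() returns str

int, str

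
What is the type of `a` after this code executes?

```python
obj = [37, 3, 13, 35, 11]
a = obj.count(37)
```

list.count() returns int

int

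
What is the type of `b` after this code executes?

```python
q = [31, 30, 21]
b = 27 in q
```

'in' operator returns bool

bool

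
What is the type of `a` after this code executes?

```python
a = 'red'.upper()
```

str.upper() returns str

str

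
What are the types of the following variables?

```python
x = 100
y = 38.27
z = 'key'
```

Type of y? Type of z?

y is float; z is str

float, str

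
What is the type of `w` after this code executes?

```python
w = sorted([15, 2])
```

sorted() always returns list

list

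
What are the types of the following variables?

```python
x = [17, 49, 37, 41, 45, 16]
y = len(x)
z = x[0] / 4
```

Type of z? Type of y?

int / int returns float; len() returns int

float, int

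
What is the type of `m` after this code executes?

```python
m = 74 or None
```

'or' returns first truthy value (74, int)

int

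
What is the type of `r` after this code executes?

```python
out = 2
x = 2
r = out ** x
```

int ** positive int returns int (2 ** 2 = 4)

int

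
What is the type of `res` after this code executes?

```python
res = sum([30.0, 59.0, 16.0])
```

sum() of floats returns float

float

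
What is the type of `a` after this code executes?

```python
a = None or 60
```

'or' with None returns the other value (60, int)

int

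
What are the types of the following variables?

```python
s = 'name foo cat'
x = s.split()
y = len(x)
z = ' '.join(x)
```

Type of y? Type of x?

len() returns int; str.split() returns list

int, list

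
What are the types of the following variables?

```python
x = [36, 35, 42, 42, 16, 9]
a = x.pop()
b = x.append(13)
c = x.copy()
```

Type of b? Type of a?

list.append() returns None; list.pop() returns the element (int)

NoneType, int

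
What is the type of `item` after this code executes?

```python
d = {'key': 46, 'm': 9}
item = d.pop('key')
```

dict.pop() returns the value (int)

int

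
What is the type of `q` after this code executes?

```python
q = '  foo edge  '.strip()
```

str.strip() returns str

str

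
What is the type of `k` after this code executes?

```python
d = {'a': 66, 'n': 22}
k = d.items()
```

dict.items() returns a dict_items view

dict_items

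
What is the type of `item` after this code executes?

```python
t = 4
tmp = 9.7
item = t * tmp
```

int * float returns float (4 * 9.7 = 38.8)

float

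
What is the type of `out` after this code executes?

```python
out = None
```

None has type NoneType

NoneType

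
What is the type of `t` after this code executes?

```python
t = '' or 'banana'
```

'or' returns first truthy value ('banana', which is str)

str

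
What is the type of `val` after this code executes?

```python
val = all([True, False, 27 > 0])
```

all() returns bool

bool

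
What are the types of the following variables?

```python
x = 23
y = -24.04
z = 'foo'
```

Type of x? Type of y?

x is int; y is float

int, float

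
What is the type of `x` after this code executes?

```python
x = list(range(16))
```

list(range(...)) returns list

list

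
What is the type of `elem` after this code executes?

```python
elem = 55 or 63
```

'or' returns the first truthy value (55, which is int)

int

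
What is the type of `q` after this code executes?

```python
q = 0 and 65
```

'and' returns the first falsy value (0, which is int)

int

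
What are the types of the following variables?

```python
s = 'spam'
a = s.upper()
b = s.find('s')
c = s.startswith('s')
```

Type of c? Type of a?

str.startswith() returns bool; str.upper() returns str

bool, str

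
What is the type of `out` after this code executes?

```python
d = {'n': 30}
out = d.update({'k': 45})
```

dict.update() returns None

NoneType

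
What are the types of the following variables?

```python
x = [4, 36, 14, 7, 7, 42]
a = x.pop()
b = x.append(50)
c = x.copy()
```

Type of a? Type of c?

list.pop() returns the element (int); list.copy() returns list

int, list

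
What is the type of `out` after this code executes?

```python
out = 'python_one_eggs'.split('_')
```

str.split() returns list

list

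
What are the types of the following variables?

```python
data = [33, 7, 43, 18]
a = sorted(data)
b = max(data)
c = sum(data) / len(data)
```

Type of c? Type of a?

int / int returns float; sorted() returns list

float, list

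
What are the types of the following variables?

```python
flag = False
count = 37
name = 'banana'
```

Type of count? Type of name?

count is int; name is str

int, str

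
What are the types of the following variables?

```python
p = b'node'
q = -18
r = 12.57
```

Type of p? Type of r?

p is bytes; r is float

bytes, float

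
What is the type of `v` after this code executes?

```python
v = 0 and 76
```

'and' returns the first falsy value (0, which is int)

int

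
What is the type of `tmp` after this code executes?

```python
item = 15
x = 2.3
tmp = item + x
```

int + float returns float (15 + 2.3 = 17.3)

float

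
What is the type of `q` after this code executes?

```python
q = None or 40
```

'or' with None returns the other value (40, int)

int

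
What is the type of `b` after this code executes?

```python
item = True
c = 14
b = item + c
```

bool + int returns int (True is 1, so 1 + 14 = 15)

int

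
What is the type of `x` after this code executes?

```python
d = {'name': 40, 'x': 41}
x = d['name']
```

Accessing dict[str, int] with key 'name' returns int value 40

int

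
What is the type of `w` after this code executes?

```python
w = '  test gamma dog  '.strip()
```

str.strip() returns str

str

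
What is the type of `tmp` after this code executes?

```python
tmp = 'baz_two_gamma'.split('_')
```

str.split() returns list

list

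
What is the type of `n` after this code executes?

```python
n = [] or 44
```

'or' returns first truthy value (44, which is int)

int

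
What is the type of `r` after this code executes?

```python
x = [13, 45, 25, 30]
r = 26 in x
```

'in' operator returns bool

bool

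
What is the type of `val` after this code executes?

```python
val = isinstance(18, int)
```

isinstance() returns bool

bool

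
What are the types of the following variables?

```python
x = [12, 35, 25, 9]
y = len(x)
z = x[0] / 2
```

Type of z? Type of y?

int / int returns float; len() returns int

float, int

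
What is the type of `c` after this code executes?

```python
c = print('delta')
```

print() returns None

NoneType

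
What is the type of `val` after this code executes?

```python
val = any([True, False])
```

any() returns bool

bool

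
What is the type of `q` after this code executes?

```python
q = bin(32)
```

bin() returns str representation

str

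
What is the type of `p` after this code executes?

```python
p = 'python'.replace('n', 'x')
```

str.replace() returns str

str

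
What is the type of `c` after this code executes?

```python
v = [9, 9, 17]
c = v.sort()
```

list.sort() returns None (sorts in place)

NoneType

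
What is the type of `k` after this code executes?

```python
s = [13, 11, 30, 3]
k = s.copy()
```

list.copy() returns list

list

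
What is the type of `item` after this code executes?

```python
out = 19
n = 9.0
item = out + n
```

int + float returns float (19 + 9.0 = 28.0)

float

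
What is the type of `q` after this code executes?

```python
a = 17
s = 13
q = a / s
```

int / int always returns float in Python 3 (17 / 13 = 1.30769)

float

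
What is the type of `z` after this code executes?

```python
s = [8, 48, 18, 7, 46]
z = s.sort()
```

list.sort() returns None (sorts in place)

NoneType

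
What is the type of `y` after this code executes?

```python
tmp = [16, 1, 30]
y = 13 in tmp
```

'in' operator returns bool

bool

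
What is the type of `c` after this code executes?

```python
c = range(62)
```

range() returns a range object

range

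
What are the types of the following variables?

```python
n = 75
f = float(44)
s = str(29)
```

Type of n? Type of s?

n is int; s is str

int, str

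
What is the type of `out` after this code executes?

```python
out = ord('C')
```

ord() returns int (Unicode code point)

int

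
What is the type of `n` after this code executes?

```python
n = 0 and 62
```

'and' returns the first falsy value (0, which is int)

int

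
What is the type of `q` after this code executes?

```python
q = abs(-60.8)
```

abs() of float returns float

float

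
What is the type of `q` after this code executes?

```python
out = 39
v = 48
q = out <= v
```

Comparison operators return bool

bool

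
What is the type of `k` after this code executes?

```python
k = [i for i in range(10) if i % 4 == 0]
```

A list comprehension [...] produces a list

list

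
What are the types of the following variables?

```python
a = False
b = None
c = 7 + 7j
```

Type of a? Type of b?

a is bool; b is NoneType

bool, NoneType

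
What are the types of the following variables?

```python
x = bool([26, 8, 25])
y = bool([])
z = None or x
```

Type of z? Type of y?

None or <bool> returns the bool; bool() returns bool

bool, bool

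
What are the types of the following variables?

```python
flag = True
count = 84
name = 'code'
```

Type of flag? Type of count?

flag is bool; count is int

bool, int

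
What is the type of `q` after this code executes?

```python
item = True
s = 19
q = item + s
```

bool + int returns int (True is 1, so 1 + 19 = 20)

int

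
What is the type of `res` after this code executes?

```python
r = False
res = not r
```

'not' always returns bool

bool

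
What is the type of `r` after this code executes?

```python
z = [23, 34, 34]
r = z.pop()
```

list.pop() returns the popped element (int here)

int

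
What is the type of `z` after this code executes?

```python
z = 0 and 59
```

'and' returns the first falsy value (0, which is int)

int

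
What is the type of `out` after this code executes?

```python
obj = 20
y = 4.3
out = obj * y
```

int * float returns float (20 * 4.3 = 86.0)

float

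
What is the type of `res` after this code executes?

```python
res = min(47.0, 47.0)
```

min() of floats returns float

float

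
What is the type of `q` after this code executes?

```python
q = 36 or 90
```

'or' returns the first truthy value (36, which is int)

int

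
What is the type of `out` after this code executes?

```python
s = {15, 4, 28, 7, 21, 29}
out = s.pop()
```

Popping from a set of ints returns int

int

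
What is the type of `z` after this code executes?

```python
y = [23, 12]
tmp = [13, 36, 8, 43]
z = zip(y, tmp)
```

zip() returns a zip iterator object

zip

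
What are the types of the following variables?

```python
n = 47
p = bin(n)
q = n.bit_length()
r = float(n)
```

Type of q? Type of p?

int.bit_length() returns int; bin() returns str

int, str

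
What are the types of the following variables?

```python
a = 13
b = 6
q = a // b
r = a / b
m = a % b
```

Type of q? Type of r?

int // int returns int; int / int returns float

int, float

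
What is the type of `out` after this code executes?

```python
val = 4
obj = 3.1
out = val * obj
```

int * float returns float (4 * 3.1 = 12.4)

float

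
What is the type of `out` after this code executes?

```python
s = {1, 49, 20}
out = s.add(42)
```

set.add() returns None (mutates in place)

NoneType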